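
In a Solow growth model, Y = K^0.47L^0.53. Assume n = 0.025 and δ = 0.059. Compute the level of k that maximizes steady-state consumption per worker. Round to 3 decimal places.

Break-even investment rate: n + δ = 0.025 + 0.059 = 0.084.
Maximizing c = f(k) − (n+δ)·k gives f'(k) = n+δ, i.e. 0.47·k^(0.47−1) = 0.084, so k_gold = (0.47/0.084)^(1/0.53) ≈ 25.7619.

k_gold ≈ 25.762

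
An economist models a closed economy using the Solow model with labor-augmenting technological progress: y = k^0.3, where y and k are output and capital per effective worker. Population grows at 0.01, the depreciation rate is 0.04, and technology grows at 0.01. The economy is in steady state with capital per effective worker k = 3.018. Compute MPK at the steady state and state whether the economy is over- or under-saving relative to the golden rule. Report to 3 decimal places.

n + g + δ = 0.01 + 0.01 + 0.04 = 0.06.
MPK = 0.3·k^(0.3−1) = 0.3·3.018^(-0.7) ≈ 0.1385.
MPK > 0.06, so the economy is dynamically efficient (under-saving).

under-saving; MPK ≈ 0.138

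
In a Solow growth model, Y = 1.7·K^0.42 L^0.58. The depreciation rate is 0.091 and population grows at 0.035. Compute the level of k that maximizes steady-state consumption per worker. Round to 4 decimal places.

Capital per worker breaks even when investment replaces (n + δ)·k; here n + δ = 0.126.
Maximizing c = f(k) − (n+δ)·k gives f'(k) = n+δ, i.e. 0.42·1.7·k^(0.42−1) = 0.126, so k_gold = (0.42·1.7/0.126)^(1/0.58) ≈ 19.8994.

k_gold ≈ 19.8994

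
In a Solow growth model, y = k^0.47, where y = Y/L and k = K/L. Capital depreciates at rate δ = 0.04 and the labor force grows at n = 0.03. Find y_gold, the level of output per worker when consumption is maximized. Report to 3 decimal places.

Capital per worker breaks even when investment replaces (n + δ)·k; here n + δ = 0.07.
At the golden rule the marginal product of capital equals n+δ: 0.47·k^(0.47−1) = 0.07. Solving, k_gold = (0.47/0.07)^(1/0.53) ≈ 36.3393.
Output: y_gold = k_gold^0.47 = 36.3393^0.47 ≈ 5.4122.

y_gold ≈ 5.412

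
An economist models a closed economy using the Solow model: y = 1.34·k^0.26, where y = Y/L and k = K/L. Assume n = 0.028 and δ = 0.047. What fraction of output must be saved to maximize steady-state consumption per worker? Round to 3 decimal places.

s_gold = 0.260

The effective depreciation rate is n + δ = 0.028 + 0.047 = 0.075.
At the golden rule MPK = n+δ, and in any Cobb-Douglas steady state s = (n+δ)·k/y = MPK·k/y = capital's share 0.26.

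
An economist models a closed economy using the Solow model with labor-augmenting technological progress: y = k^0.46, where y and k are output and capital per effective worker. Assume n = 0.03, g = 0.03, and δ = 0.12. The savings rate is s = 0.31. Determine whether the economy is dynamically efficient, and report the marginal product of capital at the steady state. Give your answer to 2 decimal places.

Break-even investment rate: n + g + δ = 0.03 + 0.03 + 0.12 = 0.18.
Steady-state k*: s·k^0.46 = 0.18·k gives k* = (0.31/0.18)^(1/0.54) ≈ 2.7365.
MPK = 0.46·2.7365^(-0.54) ≈ 0.2671.
MPK > n+g+δ = 0.18, so the economy is dynamically efficient (under-saving).

dynamically efficient; MPK ≈ 0.27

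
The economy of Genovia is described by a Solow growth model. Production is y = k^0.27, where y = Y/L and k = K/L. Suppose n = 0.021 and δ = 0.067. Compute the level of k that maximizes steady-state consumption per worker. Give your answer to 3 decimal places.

Capital per worker breaks even when investment replaces (n + δ)·k; here n + δ = 0.088.
Golden rule sets MPK = n+δ: 0.27·k^(0.27−1) = 0.088, so k_gold = (0.27/0.088)^(1/0.73) ≈ 4.6447.

k_gold ≈ 4.645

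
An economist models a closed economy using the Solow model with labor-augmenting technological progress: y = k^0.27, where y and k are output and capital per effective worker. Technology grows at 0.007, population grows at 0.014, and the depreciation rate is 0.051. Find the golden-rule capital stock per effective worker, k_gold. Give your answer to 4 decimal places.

k_gold ≈ 6.1143

n + g + δ = 0.014 + 0.007 + 0.051 = 0.072.
Maximizing c = f(k) − (n+g+δ)·k gives f'(k) = n+g+δ, i.e. 0.27·k^(0.27−1) = 0.072, so k_gold = (0.27/0.072)^(1/0.73) ≈ 6.1143.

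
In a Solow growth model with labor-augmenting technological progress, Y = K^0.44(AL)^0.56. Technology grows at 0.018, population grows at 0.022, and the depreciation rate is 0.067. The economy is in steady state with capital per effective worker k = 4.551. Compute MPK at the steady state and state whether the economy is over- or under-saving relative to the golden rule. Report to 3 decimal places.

n + g + δ = 0.022 + 0.018 + 0.067 = 0.107.
MPK = 0.44·k^(0.44−1) = 0.44·4.551^(-0.56) ≈ 0.1883.
MPK > 0.107, so the economy is dynamically efficient (under-saving).

under-saving; MPK ≈ 0.188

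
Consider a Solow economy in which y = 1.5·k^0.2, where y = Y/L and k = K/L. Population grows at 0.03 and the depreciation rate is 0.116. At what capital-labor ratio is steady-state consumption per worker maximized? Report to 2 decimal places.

Break-even investment rate: n + δ = 0.03 + 0.116 = 0.146.
At the golden rule the marginal product of capital equals n+δ: 0.2·1.5·k^(0.2−1) = 0.146. Solving, k_gold = (0.2·1.5/0.146)^(1/0.8) ≈ 2.4601.

k_gold ≈ 2.46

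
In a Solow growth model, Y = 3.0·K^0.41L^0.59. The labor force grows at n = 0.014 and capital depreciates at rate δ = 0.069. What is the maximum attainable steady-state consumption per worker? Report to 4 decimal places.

c_gold ≈ 11.5239

n + δ = 0.014 + 0.069 = 0.083.
Maximizing c = f(k) − (n+δ)·k gives f'(k) = n+δ, i.e. 0.41·3.0·k^(0.41−1) = 0.083, so k_gold = (0.41·3.0/0.083)^(1/0.59) ≈ 96.4834.
y_gold = 3.0·96.4834^0.41 ≈ 19.5320.
c_gold = y_gold − (n+δ)·k_gold = 19.5320 − 0.083·96.4834 ≈ 11.5239.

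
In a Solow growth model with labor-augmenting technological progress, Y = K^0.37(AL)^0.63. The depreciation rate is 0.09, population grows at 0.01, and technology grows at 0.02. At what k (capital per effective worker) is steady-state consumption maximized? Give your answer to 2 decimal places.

k_gold ≈ 5.97

Capital per effective worker breaks even when investment replaces (n + g + δ)·k; here n + g + δ = 0.12.
Golden rule sets MPK = n+g+δ: 0.37·k^(0.37−1) = 0.12, so k_gold = (0.37/0.12)^(1/0.63) ≈ 5.9734.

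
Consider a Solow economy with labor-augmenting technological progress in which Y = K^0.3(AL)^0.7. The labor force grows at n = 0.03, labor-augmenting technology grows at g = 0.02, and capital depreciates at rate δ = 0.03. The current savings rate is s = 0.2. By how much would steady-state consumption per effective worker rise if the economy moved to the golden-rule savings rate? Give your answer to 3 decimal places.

Δc ≈ 0.049

n + g + δ = 0.03 + 0.02 + 0.03 = 0.08.
Current steady state (s = 0.2): k* = (0.2/0.08)^(1/0.7) ≈ 3.7024, y* = 3.7024^0.3 ≈ 1.4810, c* = (1−0.2)·1.4810 ≈ 1.1848.
Golden rule sets MPK = n+g+δ: 0.3·k^(0.3−1) = 0.08, so k_gold = (0.3/0.08)^(1/0.7) ≈ 6.6076.
y_gold = 6.6076^0.3 ≈ 1.7620, c_gold = y_gold − 0.08·k_gold ≈ 1.2334.
Gain: Δc = 1.2334 − 1.1848 ≈ 0.0486.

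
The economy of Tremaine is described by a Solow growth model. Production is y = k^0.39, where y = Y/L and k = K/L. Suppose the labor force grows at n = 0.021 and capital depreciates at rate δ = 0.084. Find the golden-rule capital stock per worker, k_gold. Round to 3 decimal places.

k_gold ≈ 8.595

Break-even investment rate: n + δ = 0.021 + 0.084 = 0.105.
At the golden rule the marginal product of capital equals n+δ: 0.39·k^(0.39−1) = 0.105. Solving, k_gold = (0.39/0.105)^(1/0.61) ≈ 8.5945.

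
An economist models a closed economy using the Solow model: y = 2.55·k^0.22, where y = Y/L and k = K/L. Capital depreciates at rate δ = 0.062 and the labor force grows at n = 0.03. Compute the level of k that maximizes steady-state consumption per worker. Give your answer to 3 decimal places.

Capital per worker breaks even when investment replaces (n + δ)·k; here n + δ = 0.092.
Setting f'(k) = n+δ gives 0.22·2.55·k^(0.22−1) = 0.092, hence k_gold = (0.22·2.55/0.092)^(1/0.78) ≈ 10.1539.

k_gold ≈ 10.154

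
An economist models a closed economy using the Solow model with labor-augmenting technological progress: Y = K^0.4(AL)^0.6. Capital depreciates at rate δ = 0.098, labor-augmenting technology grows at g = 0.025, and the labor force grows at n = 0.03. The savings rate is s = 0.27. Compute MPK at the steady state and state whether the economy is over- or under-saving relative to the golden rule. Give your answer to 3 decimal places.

under-saving; MPK ≈ 0.227

n + g + δ = 0.03 + 0.025 + 0.098 = 0.153.
Steady-state k*: s·k^0.4 = 0.153·k gives k* = (0.27/0.153)^(1/0.6) ≈ 2.5770.
MPK = 0.4·2.5770^(-0.6) ≈ 0.2267.
MPK > n+g+δ = 0.153, so the economy is dynamically efficient (under-saving).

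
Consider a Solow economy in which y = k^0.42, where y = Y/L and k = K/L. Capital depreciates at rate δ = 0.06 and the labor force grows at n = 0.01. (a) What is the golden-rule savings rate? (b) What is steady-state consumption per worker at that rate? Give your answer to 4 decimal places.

Capital per worker breaks even when investment replaces (n + δ)·k; here n + δ = 0.07.
For Cobb-Douglas, s_gold equals capital's share: s_gold = 0.42.
Maximizing c = f(k) − (n+δ)·k gives f'(k) = n+δ, i.e. 0.42·k^(0.42−1) = 0.07, so k_gold = (0.42/0.07)^(1/0.58) ≈ 21.9604.
y_gold = 21.9604^0.42 ≈ 3.6601; c_gold = (1−0.42)·y_gold ≈ 2.1228.

(a) s_gold = 0.4200; (b) c_gold ≈ 2.1228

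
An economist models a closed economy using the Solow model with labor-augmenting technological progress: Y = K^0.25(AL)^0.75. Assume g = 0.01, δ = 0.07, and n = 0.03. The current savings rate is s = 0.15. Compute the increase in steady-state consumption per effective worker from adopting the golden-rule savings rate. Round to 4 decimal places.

Δc ≈ 0.0435

Break-even investment rate: n + g + δ = 0.03 + 0.01 + 0.07 = 0.11.
Current steady state (s = 0.15): k* = (0.15/0.11)^(1/0.75) ≈ 1.5122, y* = 1.5122^0.25 ≈ 1.1089, c* = (1−0.15)·1.1089 ≈ 0.9426.
Setting f'(k) = n+g+δ gives 0.25·k^(0.25−1) = 0.11, hence k_gold = (0.25/0.11)^(1/0.75) ≈ 2.9881.
y_gold = 2.9881^0.25 ≈ 1.3148, c_gold = y_gold − 0.11·k_gold ≈ 0.9861.
Gain: Δc = 0.9861 − 0.9426 ≈ 0.0435.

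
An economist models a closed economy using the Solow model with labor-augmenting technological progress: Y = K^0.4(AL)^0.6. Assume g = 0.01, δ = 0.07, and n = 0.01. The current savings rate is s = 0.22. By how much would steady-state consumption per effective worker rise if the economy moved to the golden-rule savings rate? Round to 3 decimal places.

Δc ≈ 0.207

The effective depreciation rate is n + g + δ = 0.01 + 0.01 + 0.07 = 0.09.
Current steady state (s = 0.22): k* = (0.22/0.09)^(1/0.6) ≈ 4.4357, y* = 4.4357^0.4 ≈ 1.8146, c* = (1−0.22)·1.8146 ≈ 1.4154.
Maximizing c = f(k) − (n+g+δ)·k gives f'(k) = n+g+δ, i.e. 0.4·k^(0.4−1) = 0.09, so k_gold = (0.4/0.09)^(1/0.6) ≈ 12.0142.
y_gold = 12.0142^0.4 ≈ 2.7032, c_gold = y_gold − 0.09·k_gold ≈ 1.6219.
Gain: Δc = 1.6219 − 1.4154 ≈ 0.2065.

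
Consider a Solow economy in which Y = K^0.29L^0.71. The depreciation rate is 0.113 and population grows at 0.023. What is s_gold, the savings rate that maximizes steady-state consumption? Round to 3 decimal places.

s_gold = 0.290

n + δ = 0.023 + 0.113 = 0.136.
At the golden rule MPK = n+δ, and in any Cobb-Douglas steady state s = (n+δ)·k/y = MPK·k/y = capital's share 0.29.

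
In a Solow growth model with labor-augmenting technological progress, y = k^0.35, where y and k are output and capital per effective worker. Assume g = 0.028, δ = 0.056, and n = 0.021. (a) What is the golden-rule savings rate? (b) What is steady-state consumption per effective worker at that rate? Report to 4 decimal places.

(a) s_gold = 0.3500; (b) c_gold ≈ 1.2430

Break-even investment rate: n + g + δ = 0.021 + 0.028 + 0.056 = 0.105.
For Cobb-Douglas, s_gold equals capital's share: s_gold = 0.35.
Setting f'(k) = n+g+δ gives 0.35·k^(0.35−1) = 0.105, hence k_gold = (0.35/0.105)^(1/0.65) ≈ 6.3742.
y_gold = 6.3742^0.35 ≈ 1.9123; c_gold = (1−0.35)·y_gold ≈ 1.2430.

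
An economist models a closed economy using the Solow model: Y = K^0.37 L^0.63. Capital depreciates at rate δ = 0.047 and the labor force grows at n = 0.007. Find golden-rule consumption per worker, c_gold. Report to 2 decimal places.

c_gold ≈ 1.95

The effective depreciation rate is n + δ = 0.007 + 0.047 = 0.054.
At the golden rule the marginal product of capital equals n+δ: 0.37·k^(0.37−1) = 0.054. Solving, k_gold = (0.37/0.054)^(1/0.63) ≈ 21.2168.
y_gold = 21.2168^0.37 ≈ 3.0965.
c_gold = y_gold − (n+δ)·k_gold = 3.0965 − 0.054·21.2168 ≈ 1.9508.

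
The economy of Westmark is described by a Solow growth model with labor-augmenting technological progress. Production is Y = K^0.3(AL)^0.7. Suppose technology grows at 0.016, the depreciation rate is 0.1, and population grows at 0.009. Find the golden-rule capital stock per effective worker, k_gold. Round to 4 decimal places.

k_gold ≈ 3.4927

The effective depreciation rate is n + g + δ = 0.009 + 0.016 + 0.1 = 0.125.
At the golden rule the marginal product of capital equals n+g+δ: 0.3·k^(0.3−1) = 0.125. Solving, k_gold = (0.3/0.125)^(1/0.7) ≈ 3.4927.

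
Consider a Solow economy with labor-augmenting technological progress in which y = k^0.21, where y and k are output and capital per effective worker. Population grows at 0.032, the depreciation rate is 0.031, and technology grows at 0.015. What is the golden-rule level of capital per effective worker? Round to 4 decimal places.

k_gold ≈ 3.5032

Break-even investment rate: n + g + δ = 0.032 + 0.015 + 0.031 = 0.078.
At the golden rule the marginal product of capital equals n+g+δ: 0.21·k^(0.21−1) = 0.078. Solving, k_gold = (0.21/0.078)^(1/0.79) ≈ 3.5032.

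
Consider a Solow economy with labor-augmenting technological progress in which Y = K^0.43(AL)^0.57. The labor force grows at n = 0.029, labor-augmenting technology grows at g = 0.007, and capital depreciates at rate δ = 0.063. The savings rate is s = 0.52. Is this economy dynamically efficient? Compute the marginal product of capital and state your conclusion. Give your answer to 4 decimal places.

Capital per effective worker breaks even when investment replaces (n + g + δ)·k; here n + g + δ = 0.099.
Steady-state k*: s·k^0.43 = 0.099·k gives k* = (0.52/0.099)^(1/0.57) ≈ 18.3571.
MPK = 0.43·18.3571^(-0.57) ≈ 0.0819.
MPK < n+g+δ = 0.099, so the economy is dynamically inefficient (over-saving).

dynamically inefficient; MPK ≈ 0.0819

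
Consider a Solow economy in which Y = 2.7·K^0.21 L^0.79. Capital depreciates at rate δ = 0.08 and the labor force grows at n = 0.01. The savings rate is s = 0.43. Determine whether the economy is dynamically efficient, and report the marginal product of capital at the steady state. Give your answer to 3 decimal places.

dynamically inefficient; MPK ≈ 0.044

Break-even investment rate: n + δ = 0.01 + 0.08 = 0.09.
Steady-state k*: s·A·k^0.21 = 0.09·k gives k* = (0.43·2.7/0.09)^(1/0.79) ≈ 25.4571.
MPK = 0.21·2.7·25.4571^(-0.79) ≈ 0.0440.
MPK < n+δ = 0.09, so the economy is dynamically inefficient (over-saving).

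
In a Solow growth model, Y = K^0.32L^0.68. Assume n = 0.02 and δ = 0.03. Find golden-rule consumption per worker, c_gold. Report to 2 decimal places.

Break-even investment rate: n + δ = 0.02 + 0.03 = 0.05.
Golden rule sets MPK = n+δ: 0.32·k^(0.32−1) = 0.05, so k_gold = (0.32/0.05)^(1/0.68) ≈ 15.3306.
y_gold = 15.3306^0.32 ≈ 2.3954.
c_gold = y_gold − (n+δ)·k_gold = 2.3954 − 0.05·15.3306 ≈ 1.6289.

c_gold ≈ 1.63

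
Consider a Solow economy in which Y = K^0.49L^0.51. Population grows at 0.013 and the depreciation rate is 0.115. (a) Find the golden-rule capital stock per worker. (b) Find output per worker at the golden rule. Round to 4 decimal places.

(a) k_gold ≈ 13.9030; (b) y_gold ≈ 3.6318

n + δ = 0.013 + 0.115 = 0.128.
At the golden rule the marginal product of capital equals n+δ: 0.49·k^(0.49−1) = 0.128. Solving, k_gold = (0.49/0.128)^(1/0.51) ≈ 13.9030.
y_gold = 13.9030^0.49 ≈ 3.6318.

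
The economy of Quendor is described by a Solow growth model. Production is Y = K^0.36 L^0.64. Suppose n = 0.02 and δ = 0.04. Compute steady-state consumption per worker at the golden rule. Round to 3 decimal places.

c_gold ≈ 1.753

n + δ = 0.02 + 0.04 = 0.06.
Setting f'(k) = n+δ gives 0.36·k^(0.36−1) = 0.06, hence k_gold = (0.36/0.06)^(1/0.64) ≈ 16.4385.
y_gold = 16.4385^0.36 ≈ 2.7397.
c_gold = y_gold − (n+δ)·k_gold = 2.7397 − 0.06·16.4385 ≈ 1.7534.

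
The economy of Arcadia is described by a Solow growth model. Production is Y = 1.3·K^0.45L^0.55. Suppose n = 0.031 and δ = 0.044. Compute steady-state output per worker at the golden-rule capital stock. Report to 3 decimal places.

y_gold ≈ 6.980

Break-even investment rate: n + δ = 0.031 + 0.044 = 0.075.
Maximizing c = f(k) − (n+δ)·k gives f'(k) = n+δ, i.e. 0.45·1.3·k^(0.45−1) = 0.075, so k_gold = (0.45·1.3/0.075)^(1/0.55) ≈ 41.8784.
Output: y_gold = 1.3·k_gold^0.45 = 1.3·41.8784^0.45 ≈ 6.9797.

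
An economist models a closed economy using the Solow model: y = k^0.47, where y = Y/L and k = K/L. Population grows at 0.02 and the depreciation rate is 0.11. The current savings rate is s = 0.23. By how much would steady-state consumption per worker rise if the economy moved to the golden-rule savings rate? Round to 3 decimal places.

n + δ = 0.02 + 0.11 = 0.13.
Current steady state (s = 0.23): k* = (0.23/0.13)^(1/0.53) ≈ 2.9344, y* = 2.9344^0.47 ≈ 1.6586, c* = (1−0.23)·1.6586 ≈ 1.2771.
Setting f'(k) = n+δ gives 0.47·k^(0.47−1) = 0.13, hence k_gold = (0.47/0.13)^(1/0.53) ≈ 11.3011.
y_gold = 11.3011^0.47 ≈ 3.1258, c_gold = y_gold − 0.13·k_gold ≈ 1.6567.
Gain: Δc = 1.6567 − 1.2771 ≈ 0.3796.

Δc ≈ 0.380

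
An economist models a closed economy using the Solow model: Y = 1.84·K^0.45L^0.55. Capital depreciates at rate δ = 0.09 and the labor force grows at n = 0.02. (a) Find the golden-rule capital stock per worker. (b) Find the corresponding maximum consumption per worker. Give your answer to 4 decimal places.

(a) k_gold ≈ 39.2542; (b) c_gold ≈ 5.2775

Capital per worker breaks even when investment replaces (n + δ)·k; here n + δ = 0.11.
Maximizing c = f(k) − (n+δ)·k gives f'(k) = n+δ, i.e. 0.45·1.84·k^(0.45−1) = 0.11, so k_gold = (0.45·1.84/0.11)^(1/0.55) ≈ 39.2542.
y_gold = 1.84·39.2542^0.45 ≈ 9.5955; c_gold = y_gold − 0.11·k_gold ≈ 5.2775.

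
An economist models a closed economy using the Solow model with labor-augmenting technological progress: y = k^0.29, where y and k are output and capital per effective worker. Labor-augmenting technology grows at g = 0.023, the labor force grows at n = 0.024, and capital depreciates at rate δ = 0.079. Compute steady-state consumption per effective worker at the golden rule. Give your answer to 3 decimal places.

c_gold ≈ 0.998

Capital per effective worker breaks even when investment replaces (n + g + δ)·k; here n + g + δ = 0.126.
Golden rule sets MPK = n+g+δ: 0.29·k^(0.29−1) = 0.126, so k_gold = (0.29/0.126)^(1/0.71) ≈ 3.2352.
y_gold = 3.2352^0.29 ≈ 1.4056.
c_gold = y_gold − (n+g+δ)·k_gold = 1.4056 − 0.126·3.2352 ≈ 0.9980.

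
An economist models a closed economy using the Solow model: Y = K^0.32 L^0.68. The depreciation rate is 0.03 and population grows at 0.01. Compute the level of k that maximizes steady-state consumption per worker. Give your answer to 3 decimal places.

k_gold ≈ 21.285

The effective depreciation rate is n + δ = 0.01 + 0.03 = 0.04.
Setting f'(k) = n+δ gives 0.32·k^(0.32−1) = 0.04, hence k_gold = (0.32/0.04)^(1/0.68) ≈ 21.2850.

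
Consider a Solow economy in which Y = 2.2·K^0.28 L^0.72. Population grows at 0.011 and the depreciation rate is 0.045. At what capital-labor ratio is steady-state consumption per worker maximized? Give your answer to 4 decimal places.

k_gold ≈ 27.9498

n + δ = 0.011 + 0.045 = 0.056.
Setting f'(k) = n+δ gives 0.28·2.2·k^(0.28−1) = 0.056, hence k_gold = (0.28·2.2/0.056)^(1/0.72) ≈ 27.9498.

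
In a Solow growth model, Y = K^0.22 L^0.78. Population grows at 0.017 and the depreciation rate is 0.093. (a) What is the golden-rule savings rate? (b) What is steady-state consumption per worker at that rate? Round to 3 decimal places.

(a) s_gold = 0.220; (b) c_gold ≈ 0.948

n + δ = 0.017 + 0.093 = 0.11.
For Cobb-Douglas, s_gold equals capital's share: s_gold = 0.22.
At the golden rule the marginal product of capital equals n+δ: 0.22·k^(0.22−1) = 0.11. Solving, k_gold = (0.22/0.11)^(1/0.78) ≈ 2.4318.
y_gold = 2.4318^0.22 ≈ 1.2159; c_gold = (1−0.22)·y_gold ≈ 0.9484.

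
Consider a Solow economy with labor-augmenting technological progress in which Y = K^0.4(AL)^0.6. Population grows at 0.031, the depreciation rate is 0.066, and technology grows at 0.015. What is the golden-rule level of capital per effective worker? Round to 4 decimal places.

Capital per effective worker breaks even when investment replaces (n + g + δ)·k; here n + g + δ = 0.112.
Golden rule sets MPK = n+g+δ: 0.4·k^(0.4−1) = 0.112, so k_gold = (0.4/0.112)^(1/0.6) ≈ 8.3446.

k_gold ≈ 8.3446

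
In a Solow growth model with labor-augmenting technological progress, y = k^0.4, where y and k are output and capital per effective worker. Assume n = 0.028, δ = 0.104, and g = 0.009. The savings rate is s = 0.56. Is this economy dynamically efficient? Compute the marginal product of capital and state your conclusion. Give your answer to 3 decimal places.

dynamically inefficient; MPK ≈ 0.101

Break-even investment rate: n + g + δ = 0.028 + 0.009 + 0.104 = 0.141.
Steady-state k*: s·k^0.4 = 0.141·k gives k* = (0.56/0.141)^(1/0.6) ≈ 9.9605.
MPK = 0.4·9.9605^(-0.6) ≈ 0.1007.
MPK < n+g+δ = 0.141, so the economy is dynamically inefficient (over-saving).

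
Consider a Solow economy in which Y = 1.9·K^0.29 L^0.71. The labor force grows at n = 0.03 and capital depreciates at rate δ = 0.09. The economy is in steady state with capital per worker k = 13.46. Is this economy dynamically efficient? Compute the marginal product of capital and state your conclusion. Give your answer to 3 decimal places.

Capital per worker breaks even when investment replaces (n + δ)·k; here n + δ = 0.12.
MPK = 0.29·1.9·k^(0.29−1) = 0.29·1.9·13.46^(-0.71) ≈ 0.0870.
MPK < 0.12, so the economy is dynamically inefficient (over-saving).

dynamically inefficient; MPK ≈ 0.087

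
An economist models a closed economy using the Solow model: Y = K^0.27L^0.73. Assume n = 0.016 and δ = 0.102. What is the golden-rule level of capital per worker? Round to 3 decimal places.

n + δ = 0.016 + 0.102 = 0.118.
Setting f'(k) = n+δ gives 0.27·k^(0.27−1) = 0.118, hence k_gold = (0.27/0.118)^(1/0.73) ≈ 3.1077.

k_gold ≈ 3.108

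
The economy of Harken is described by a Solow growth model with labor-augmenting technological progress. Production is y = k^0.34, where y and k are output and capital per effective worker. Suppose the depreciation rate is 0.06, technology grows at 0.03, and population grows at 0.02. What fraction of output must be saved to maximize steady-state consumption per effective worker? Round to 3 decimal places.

s_gold = 0.340

Break-even investment rate: n + g + δ = 0.02 + 0.03 + 0.06 = 0.11.
At the golden rule MPK = n+g+δ, and in any Cobb-Douglas steady state s = (n+g+δ)·k/y = MPK·k/y = capital's share 0.34.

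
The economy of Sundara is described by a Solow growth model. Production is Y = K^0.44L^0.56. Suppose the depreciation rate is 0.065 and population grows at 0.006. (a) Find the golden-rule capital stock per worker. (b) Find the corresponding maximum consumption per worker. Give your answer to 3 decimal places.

The effective depreciation rate is n + δ = 0.006 + 0.065 = 0.071.
Maximizing c = f(k) − (n+δ)·k gives f'(k) = n+δ, i.e. 0.44·k^(0.44−1) = 0.071, so k_gold = (0.44/0.071)^(1/0.56) ≈ 25.9796.
y_gold = 25.9796^0.44 ≈ 4.1922; c_gold = y_gold − 0.071·k_gold ≈ 2.3476.

(a) k_gold ≈ 25.980; (b) c_gold ≈ 2.348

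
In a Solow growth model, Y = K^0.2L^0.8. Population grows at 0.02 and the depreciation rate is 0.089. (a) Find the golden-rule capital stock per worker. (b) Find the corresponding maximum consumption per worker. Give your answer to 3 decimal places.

(a) k_gold ≈ 2.136; (b) c_gold ≈ 0.931

The effective depreciation rate is n + δ = 0.02 + 0.089 = 0.109.
Golden rule sets MPK = n+δ: 0.2·k^(0.2−1) = 0.109, so k_gold = (0.2/0.109)^(1/0.8) ≈ 2.1355.
y_gold = 2.1355^0.2 ≈ 1.1639; c_gold = y_gold − 0.109·k_gold ≈ 0.9311.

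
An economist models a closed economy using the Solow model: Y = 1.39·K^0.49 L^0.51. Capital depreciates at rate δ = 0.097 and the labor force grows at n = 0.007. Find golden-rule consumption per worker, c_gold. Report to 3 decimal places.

c_gold ≈ 4.313

Capital per worker breaks even when investment replaces (n + δ)·k; here n + δ = 0.104.
Maximizing c = f(k) − (n+δ)·k gives f'(k) = n+δ, i.e. 0.49·1.39·k^(0.49−1) = 0.104, so k_gold = (0.49·1.39/0.104)^(1/0.51) ≈ 39.8426.
y_gold = 1.39·39.8426^0.49 ≈ 8.4564.
c_gold = y_gold − (n+δ)·k_gold = 8.4564 − 0.104·39.8426 ≈ 4.3128.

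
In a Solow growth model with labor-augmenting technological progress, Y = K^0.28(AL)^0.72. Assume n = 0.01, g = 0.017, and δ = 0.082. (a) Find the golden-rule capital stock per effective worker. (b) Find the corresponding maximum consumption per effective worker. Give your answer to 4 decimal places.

Break-even investment rate: n + g + δ = 0.01 + 0.017 + 0.082 = 0.109.
At the golden rule the marginal product of capital equals n+g+δ: 0.28·k^(0.28−1) = 0.109. Solving, k_gold = (0.28/0.109)^(1/0.72) ≈ 3.7074.
y_gold = 3.7074^0.28 ≈ 1.4432; c_gold = y_gold − 0.109·k_gold ≈ 1.0391.

(a) k_gold ≈ 3.7074; (b) c_gold ≈ 1.0391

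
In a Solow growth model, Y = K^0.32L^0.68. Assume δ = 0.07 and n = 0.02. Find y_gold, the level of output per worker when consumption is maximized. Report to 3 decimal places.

y_gold ≈ 1.817

The effective depreciation rate is n + δ = 0.02 + 0.07 = 0.09.
At the golden rule the marginal product of capital equals n+δ: 0.32·k^(0.32−1) = 0.09. Solving, k_gold = (0.32/0.09)^(1/0.68) ≈ 6.4589.
Output: y_gold = k_gold^0.32 = 6.4589^0.32 ≈ 1.8166.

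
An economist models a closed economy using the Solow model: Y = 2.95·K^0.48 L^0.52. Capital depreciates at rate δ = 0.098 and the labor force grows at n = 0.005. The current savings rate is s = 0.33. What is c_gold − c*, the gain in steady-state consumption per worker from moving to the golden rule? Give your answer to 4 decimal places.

Δc ≈ 1.5218

Break-even investment rate: n + δ = 0.005 + 0.098 = 0.103.
Current steady state (s = 0.33): k* = (0.33·2.95/0.103)^(1/0.52) ≈ 75.1552, y* = 2.95·75.1552^0.48 ≈ 23.4575, c* = (1−0.33)·23.4575 ≈ 15.7165.
At the golden rule the marginal product of capital equals n+δ: 0.48·2.95·k^(0.48−1) = 0.103. Solving, k_gold = (0.48·2.95/0.103)^(1/0.52) ≈ 154.4885.
y_gold = 2.95·154.4885^0.48 ≈ 33.1507, c_gold = y_gold − 0.103·k_gold ≈ 17.2383.
Gain: Δc = 17.2383 − 15.7165 ≈ 1.5218.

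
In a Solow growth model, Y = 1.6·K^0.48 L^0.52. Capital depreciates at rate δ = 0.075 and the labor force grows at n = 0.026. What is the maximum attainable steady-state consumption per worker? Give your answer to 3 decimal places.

c_gold ≈ 5.412

Break-even investment rate: n + δ = 0.026 + 0.075 = 0.101.
Maximizing c = f(k) − (n+δ)·k gives f'(k) = n+δ, i.e. 0.48·1.6·k^(0.48−1) = 0.101, so k_gold = (0.48·1.6/0.101)^(1/0.52) ≈ 49.4661.
y_gold = 1.6·49.4661^0.48 ≈ 10.4085.
c_gold = y_gold − (n+δ)·k_gold = 10.4085 − 0.101·49.4661 ≈ 5.4124.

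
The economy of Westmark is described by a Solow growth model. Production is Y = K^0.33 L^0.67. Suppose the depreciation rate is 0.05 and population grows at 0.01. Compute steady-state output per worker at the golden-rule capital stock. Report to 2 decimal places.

y_gold ≈ 2.32

Capital per worker breaks even when investment replaces (n + δ)·k; here n + δ = 0.06.
Setting f'(k) = n+δ gives 0.33·k^(0.33−1) = 0.06, hence k_gold = (0.33/0.06)^(1/0.67) ≈ 12.7356.
Output: y_gold = k_gold^0.33 = 12.7356^0.33 ≈ 2.3156.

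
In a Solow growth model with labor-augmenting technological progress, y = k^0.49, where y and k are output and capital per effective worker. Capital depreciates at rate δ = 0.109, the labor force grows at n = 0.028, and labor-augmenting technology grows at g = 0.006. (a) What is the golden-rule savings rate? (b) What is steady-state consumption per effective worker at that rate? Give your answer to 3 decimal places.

The effective depreciation rate is n + g + δ = 0.028 + 0.006 + 0.109 = 0.143.
For Cobb-Douglas, s_gold equals capital's share: s_gold = 0.49.
Maximizing c = f(k) − (n+g+δ)·k gives f'(k) = n+g+δ, i.e. 0.49·k^(0.49−1) = 0.143, so k_gold = (0.49/0.143)^(1/0.51) ≈ 11.1878.
y_gold = 11.1878^0.49 ≈ 3.2650; c_gold = (1−0.49)·y_gold ≈ 1.6652.

(a) s_gold = 0.490; (b) c_gold ≈ 1.665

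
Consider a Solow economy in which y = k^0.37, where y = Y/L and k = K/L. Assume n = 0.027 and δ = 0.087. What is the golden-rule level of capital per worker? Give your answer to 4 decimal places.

k_gold ≈ 6.4801

The effective depreciation rate is n + δ = 0.027 + 0.087 = 0.114.
Golden rule sets MPK = n+δ: 0.37·k^(0.37−1) = 0.114, so k_gold = (0.37/0.114)^(1/0.63) ≈ 6.4801.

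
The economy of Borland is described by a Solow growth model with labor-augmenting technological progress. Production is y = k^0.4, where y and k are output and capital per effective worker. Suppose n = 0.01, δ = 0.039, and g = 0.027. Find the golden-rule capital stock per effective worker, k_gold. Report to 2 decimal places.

k_gold ≈ 15.92

Capital per effective worker breaks even when investment replaces (n + g + δ)·k; here n + g + δ = 0.076.
At the golden rule the marginal product of capital equals n+g+δ: 0.4·k^(0.4−1) = 0.076. Solving, k_gold = (0.4/0.076)^(1/0.6) ≈ 15.9249.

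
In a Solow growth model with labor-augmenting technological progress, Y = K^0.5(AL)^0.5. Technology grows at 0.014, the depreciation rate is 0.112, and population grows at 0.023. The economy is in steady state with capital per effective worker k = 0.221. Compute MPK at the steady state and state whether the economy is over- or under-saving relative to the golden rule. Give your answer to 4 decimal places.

under-saving; MPK ≈ 1.0636

Capital per effective worker breaks even when investment replaces (n + g + δ)·k; here n + g + δ = 0.149.
MPK = 0.5·k^(0.5−1) = 0.5·0.221^(-0.5) ≈ 1.0636.
MPK > 0.149, so the economy is dynamically efficient (under-saving).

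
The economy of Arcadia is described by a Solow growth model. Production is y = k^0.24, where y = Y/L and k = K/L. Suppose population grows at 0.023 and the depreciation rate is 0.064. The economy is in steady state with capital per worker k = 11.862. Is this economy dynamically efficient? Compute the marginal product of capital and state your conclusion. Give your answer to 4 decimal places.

The effective depreciation rate is n + δ = 0.023 + 0.064 = 0.087.
MPK = 0.24·k^(0.24−1) = 0.24·11.862^(-0.76) ≈ 0.0366.
MPK < 0.087, so the economy is dynamically inefficient (over-saving).

dynamically inefficient; MPK ≈ 0.0366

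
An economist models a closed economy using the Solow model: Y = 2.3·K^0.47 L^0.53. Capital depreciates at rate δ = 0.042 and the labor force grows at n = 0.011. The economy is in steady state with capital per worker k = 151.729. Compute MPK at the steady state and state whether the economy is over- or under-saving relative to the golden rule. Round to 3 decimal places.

under-saving; MPK ≈ 0.075

The effective depreciation rate is n + δ = 0.011 + 0.042 = 0.053.
MPK = 0.47·2.3·k^(0.47−1) = 0.47·2.3·151.729^(-0.53) ≈ 0.0755.
MPK > 0.053, so the economy is dynamically efficient (under-saving).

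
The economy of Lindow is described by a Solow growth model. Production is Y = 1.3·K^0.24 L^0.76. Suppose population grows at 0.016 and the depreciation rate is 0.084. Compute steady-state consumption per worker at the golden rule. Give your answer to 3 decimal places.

The effective depreciation rate is n + δ = 0.016 + 0.084 = 0.1.
Setting f'(k) = n+δ gives 0.24·1.3·k^(0.24−1) = 0.1, hence k_gold = (0.24·1.3/0.1)^(1/0.76) ≈ 4.4689.
y_gold = 1.3·4.4689^0.24 ≈ 1.8621.
c_gold = y_gold − (n+δ)·k_gold = 1.8621 − 0.1·4.4689 ≈ 1.4152.

c_gold ≈ 1.415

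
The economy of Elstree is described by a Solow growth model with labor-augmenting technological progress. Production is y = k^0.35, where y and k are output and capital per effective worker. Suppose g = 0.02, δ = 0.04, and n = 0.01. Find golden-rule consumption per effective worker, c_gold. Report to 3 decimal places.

The effective depreciation rate is n + g + δ = 0.01 + 0.02 + 0.04 = 0.07.
Maximizing c = f(k) − (n+g+δ)·k gives f'(k) = n+g+δ, i.e. 0.35·k^(0.35−1) = 0.07, so k_gold = (0.35/0.07)^(1/0.65) ≈ 11.8943.
y_gold = 11.8943^0.35 ≈ 2.3789.
c_gold = y_gold − (n+g+δ)·k_gold = 2.3789 − 0.07·11.8943 ≈ 1.5463.

c_gold ≈ 1.546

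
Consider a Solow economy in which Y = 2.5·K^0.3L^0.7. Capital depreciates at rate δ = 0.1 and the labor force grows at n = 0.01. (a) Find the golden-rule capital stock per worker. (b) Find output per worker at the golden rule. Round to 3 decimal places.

Capital per worker breaks even when investment replaces (n + δ)·k; here n + δ = 0.11.
Maximizing c = f(k) − (n+δ)·k gives f'(k) = n+δ, i.e. 0.3·2.5·k^(0.3−1) = 0.11, so k_gold = (0.3·2.5/0.11)^(1/0.7) ≈ 15.5223.
y_gold = 2.5·15.5223^0.3 ≈ 5.6915.

(a) k_gold ≈ 15.522; (b) y_gold ≈ 5.691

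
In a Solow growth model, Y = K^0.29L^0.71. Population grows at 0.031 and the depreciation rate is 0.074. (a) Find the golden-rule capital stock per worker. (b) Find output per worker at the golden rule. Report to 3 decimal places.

Break-even investment rate: n + δ = 0.031 + 0.074 = 0.105.
Maximizing c = f(k) − (n+δ)·k gives f'(k) = n+δ, i.e. 0.29·k^(0.29−1) = 0.105, so k_gold = (0.29/0.105)^(1/0.71) ≈ 4.1824.
y_gold = 4.1824^0.29 ≈ 1.5143.

(a) k_gold ≈ 4.182; (b) y_gold ≈ 1.514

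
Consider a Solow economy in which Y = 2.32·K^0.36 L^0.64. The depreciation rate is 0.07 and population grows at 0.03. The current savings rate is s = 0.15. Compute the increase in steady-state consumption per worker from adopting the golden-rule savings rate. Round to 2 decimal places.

Break-even investment rate: n + δ = 0.03 + 0.07 = 0.1.
Current steady state (s = 0.15): k* = (0.15·2.32/0.1)^(1/0.64) ≈ 7.0181, y* = 2.32·7.0181^0.36 ≈ 4.6787, c* = (1−0.15)·4.6787 ≈ 3.9769.
Golden rule sets MPK = n+δ: 0.36·2.32·k^(0.36−1) = 0.1, so k_gold = (0.36·2.32/0.1)^(1/0.64) ≈ 27.5612.
y_gold = 2.32·27.5612^0.36 ≈ 7.6559, c_gold = y_gold − 0.1·k_gold ≈ 4.8998.
Gain: Δc = 4.8998 − 3.9769 ≈ 0.9229.

Δc ≈ 0.92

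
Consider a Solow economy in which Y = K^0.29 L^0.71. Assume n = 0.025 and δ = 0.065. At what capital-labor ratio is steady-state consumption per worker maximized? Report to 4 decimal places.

Break-even investment rate: n + δ = 0.025 + 0.065 = 0.09.
Maximizing c = f(k) − (n+δ)·k gives f'(k) = n+δ, i.e. 0.29·k^(0.29−1) = 0.09, so k_gold = (0.29/0.09)^(1/0.71) ≈ 5.1965.

k_gold ≈ 5.1965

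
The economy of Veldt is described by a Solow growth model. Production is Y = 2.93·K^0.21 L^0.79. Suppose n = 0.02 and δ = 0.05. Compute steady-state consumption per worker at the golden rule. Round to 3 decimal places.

c_gold ≈ 4.125

Capital per worker breaks even when investment replaces (n + δ)·k; here n + δ = 0.07.
At the golden rule the marginal product of capital equals n+δ: 0.21·2.93·k^(0.21−1) = 0.07. Solving, k_gold = (0.21·2.93/0.07)^(1/0.79) ≈ 15.6647.
y_gold = 2.93·15.6647^0.21 ≈ 5.2216.
c_gold = y_gold − (n+δ)·k_gold = 5.2216 − 0.07·15.6647 ≈ 4.1250.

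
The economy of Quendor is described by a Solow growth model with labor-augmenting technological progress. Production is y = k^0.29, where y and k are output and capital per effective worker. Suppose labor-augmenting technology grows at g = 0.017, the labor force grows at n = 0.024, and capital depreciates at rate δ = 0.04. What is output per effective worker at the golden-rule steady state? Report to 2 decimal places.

y_gold ≈ 1.68

Break-even investment rate: n + g + δ = 0.024 + 0.017 + 0.04 = 0.081.
Maximizing c = f(k) − (n+g+δ)·k gives f'(k) = n+g+δ, i.e. 0.29·k^(0.29−1) = 0.081, so k_gold = (0.29/0.081)^(1/0.71) ≈ 6.0278.
Output: y_gold = k_gold^0.29 = 6.0278^0.29 ≈ 1.6836.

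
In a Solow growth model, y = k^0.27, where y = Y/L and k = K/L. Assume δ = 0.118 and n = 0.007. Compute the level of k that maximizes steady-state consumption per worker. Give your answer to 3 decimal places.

n + δ = 0.007 + 0.118 = 0.125.
Golden rule sets MPK = n+δ: 0.27·k^(0.27−1) = 0.125, so k_gold = (0.27/0.125)^(1/0.73) ≈ 2.8718.

k_gold ≈ 2.872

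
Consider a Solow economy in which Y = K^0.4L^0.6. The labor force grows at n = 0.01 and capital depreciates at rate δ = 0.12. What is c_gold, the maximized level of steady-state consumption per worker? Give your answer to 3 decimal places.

The effective depreciation rate is n + δ = 0.01 + 0.12 = 0.13.
Setting f'(k) = n+δ gives 0.4·k^(0.4−1) = 0.13, hence k_gold = (0.4/0.13)^(1/0.6) ≈ 6.5092.
y_gold = 6.5092^0.4 ≈ 2.1155.
c_gold = y_gold − (n+δ)·k_gold = 2.1155 − 0.13·6.5092 ≈ 1.2693.

c_gold ≈ 1.269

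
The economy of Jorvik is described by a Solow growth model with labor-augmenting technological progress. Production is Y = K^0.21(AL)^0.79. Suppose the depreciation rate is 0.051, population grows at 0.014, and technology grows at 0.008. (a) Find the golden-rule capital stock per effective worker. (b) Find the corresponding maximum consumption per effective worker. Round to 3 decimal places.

(a) k_gold ≈ 3.810; (b) c_gold ≈ 1.046

Capital per effective worker breaks even when investment replaces (n + g + δ)·k; here n + g + δ = 0.073.
At the golden rule the marginal product of capital equals n+g+δ: 0.21·k^(0.21−1) = 0.073. Solving, k_gold = (0.21/0.073)^(1/0.79) ≈ 3.8096.
y_gold = 3.8096^0.21 ≈ 1.3243; c_gold = y_gold − 0.073·k_gold ≈ 1.0462.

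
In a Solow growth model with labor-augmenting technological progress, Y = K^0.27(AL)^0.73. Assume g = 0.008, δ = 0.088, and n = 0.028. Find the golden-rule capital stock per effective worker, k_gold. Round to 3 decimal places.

k_gold ≈ 2.904

Capital per effective worker breaks even when investment replaces (n + g + δ)·k; here n + g + δ = 0.124.
At the golden rule the marginal product of capital equals n+g+δ: 0.27·k^(0.27−1) = 0.124. Solving, k_gold = (0.27/0.124)^(1/0.73) ≈ 2.9036.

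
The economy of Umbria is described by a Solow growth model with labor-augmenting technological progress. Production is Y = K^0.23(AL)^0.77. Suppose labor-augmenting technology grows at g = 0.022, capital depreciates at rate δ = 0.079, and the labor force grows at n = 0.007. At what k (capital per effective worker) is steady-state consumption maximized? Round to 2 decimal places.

k_gold ≈ 2.67

n + g + δ = 0.007 + 0.022 + 0.079 = 0.108.
At the golden rule the marginal product of capital equals n+g+δ: 0.23·k^(0.23−1) = 0.108. Solving, k_gold = (0.23/0.108)^(1/0.77) ≈ 2.6691.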